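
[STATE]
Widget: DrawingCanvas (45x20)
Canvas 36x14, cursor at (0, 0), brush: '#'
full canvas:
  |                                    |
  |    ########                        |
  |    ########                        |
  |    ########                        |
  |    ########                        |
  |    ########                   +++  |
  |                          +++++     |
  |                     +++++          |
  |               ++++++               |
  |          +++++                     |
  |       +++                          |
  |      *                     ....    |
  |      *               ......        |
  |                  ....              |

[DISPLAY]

+                                            
    ########                                 
    ########                                 
    ########                                 
    ########                                 
    ########                   +++           
                          +++++              
                     +++++                   
               ++++++                        
          +++++                              
       +++                                   
      *                     ....             
      *               ......                 
                  ....                       
                                             
                                             
                                             
                                             
                                             
                                             


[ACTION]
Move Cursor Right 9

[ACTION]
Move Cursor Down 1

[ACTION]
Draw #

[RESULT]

                                             
    ########                                 
    ########                                 
    ########                                 
    ########                                 
    ########                   +++           
                          +++++              
                     +++++                   
               ++++++                        
          +++++                              
       +++                                   
      *                     ....             
      *               ......                 
                  ....                       
                                             
                                             
                                             
                                             
                                             
                                             


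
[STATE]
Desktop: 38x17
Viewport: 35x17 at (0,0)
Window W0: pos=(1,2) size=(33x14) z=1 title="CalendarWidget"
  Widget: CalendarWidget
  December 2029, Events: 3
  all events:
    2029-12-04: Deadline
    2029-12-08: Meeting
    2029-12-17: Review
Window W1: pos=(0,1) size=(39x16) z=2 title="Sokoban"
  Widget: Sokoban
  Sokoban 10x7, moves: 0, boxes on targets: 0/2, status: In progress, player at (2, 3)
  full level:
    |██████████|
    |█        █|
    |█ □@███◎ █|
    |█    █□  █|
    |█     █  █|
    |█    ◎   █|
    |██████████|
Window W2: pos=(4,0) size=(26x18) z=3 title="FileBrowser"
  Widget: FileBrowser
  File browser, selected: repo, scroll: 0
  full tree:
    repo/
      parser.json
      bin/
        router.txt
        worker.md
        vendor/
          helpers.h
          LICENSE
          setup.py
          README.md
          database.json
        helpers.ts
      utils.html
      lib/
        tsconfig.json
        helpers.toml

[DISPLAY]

    ┏━━━━━━━━━━━━━━━━━━━━━━━━┓     
┏━━━┃ FileBrowser            ┃━━━━━
┃ So┠────────────────────────┨     
┠───┃> [-] repo/             ┃─────
┃███┃    parser.json         ┃     
┃█  ┃    [+] bin/            ┃     
┃█ □┃    utils.html          ┃     
┃█  ┃    [+] lib/            ┃     
┃█  ┃                        ┃     
┃█  ┃                        ┃     
┃███┃                        ┃     
┃Mov┃                        ┃     
┃   ┃                        ┃     
┃   ┃                        ┃     
┃   ┃                        ┃     
┃   ┃                        ┃     
┗━━━┃                        ┃━━━━━


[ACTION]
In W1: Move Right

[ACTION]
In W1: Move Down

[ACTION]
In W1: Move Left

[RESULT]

    ┏━━━━━━━━━━━━━━━━━━━━━━━━┓     
┏━━━┃ FileBrowser            ┃━━━━━
┃ So┠────────────────────────┨     
┠───┃> [-] repo/             ┃─────
┃███┃    parser.json         ┃     
┃█  ┃    [+] bin/            ┃     
┃█ □┃    utils.html          ┃     
┃█ @┃    [+] lib/            ┃     
┃█  ┃                        ┃     
┃█  ┃                        ┃     
┃███┃                        ┃     
┃Mov┃                        ┃     
┃   ┃                        ┃     
┃   ┃                        ┃     
┃   ┃                        ┃     
┃   ┃                        ┃     
┗━━━┃                        ┃━━━━━


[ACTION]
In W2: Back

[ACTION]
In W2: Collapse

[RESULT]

    ┏━━━━━━━━━━━━━━━━━━━━━━━━┓     
┏━━━┃ FileBrowser            ┃━━━━━
┃ So┠────────────────────────┨     
┠───┃> [+] repo/             ┃─────
┃███┃                        ┃     
┃█  ┃                        ┃     
┃█ □┃                        ┃     
┃█ @┃                        ┃     
┃█  ┃                        ┃     
┃█  ┃                        ┃     
┃███┃                        ┃     
┃Mov┃                        ┃     
┃   ┃                        ┃     
┃   ┃                        ┃     
┃   ┃                        ┃     
┃   ┃                        ┃     
┗━━━┃                        ┃━━━━━


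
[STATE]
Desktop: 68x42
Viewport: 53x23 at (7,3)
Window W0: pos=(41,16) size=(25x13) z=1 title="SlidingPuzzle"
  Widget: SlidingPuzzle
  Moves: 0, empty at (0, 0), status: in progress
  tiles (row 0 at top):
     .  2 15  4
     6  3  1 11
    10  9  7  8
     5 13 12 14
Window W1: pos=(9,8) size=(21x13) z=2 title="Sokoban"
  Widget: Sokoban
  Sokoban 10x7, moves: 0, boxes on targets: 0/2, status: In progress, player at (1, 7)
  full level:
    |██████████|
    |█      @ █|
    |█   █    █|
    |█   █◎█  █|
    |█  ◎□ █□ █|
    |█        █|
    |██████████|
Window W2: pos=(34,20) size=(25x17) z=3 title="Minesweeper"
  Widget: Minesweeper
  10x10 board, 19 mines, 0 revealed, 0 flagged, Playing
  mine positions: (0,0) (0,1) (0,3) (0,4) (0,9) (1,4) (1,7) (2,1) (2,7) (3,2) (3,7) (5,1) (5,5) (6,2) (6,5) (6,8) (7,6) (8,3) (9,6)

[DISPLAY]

                                                     
                                                     
                                                     
                                                     
                                                     
  ┏━━━━━━━━━━━━━━━━━━━┓                              
  ┃ Sokoban           ┃                              
  ┠───────────────────┨                              
  ┃██████████         ┃                              
  ┃█      @ █         ┃                              
  ┃█   █    █         ┃                              
  ┃█   █◎█  █         ┃                              
  ┃█  ◎□ █□ █         ┃                              
  ┃█        █         ┃           ┏━━━━━━━━━━━━━━━━━━
  ┃██████████         ┃           ┃ SlidingPuzzle    
  ┃Moves: 0  0/2      ┃           ┠──────────────────
  ┃                   ┃           ┃┌────┬────┬────┬──
  ┗━━━━━━━━━━━━━━━━━━━┛    ┏━━━━━━━━━━━━━━━━━━━━━━━┓ 
                           ┃ Minesweeper           ┃─
                           ┠───────────────────────┨1
                           ┃■■■■■■■■■■             ┃─
                           ┃■■■■■■■■■■             ┃ 
                           ┃■■■■■■■■■■             ┃─


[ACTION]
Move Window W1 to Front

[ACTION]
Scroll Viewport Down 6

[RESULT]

  ┃ Sokoban           ┃                              
  ┠───────────────────┨                              
  ┃██████████         ┃                              
  ┃█      @ █         ┃                              
  ┃█   █    █         ┃                              
  ┃█   █◎█  █         ┃                              
  ┃█  ◎□ █□ █         ┃                              
  ┃█        █         ┃           ┏━━━━━━━━━━━━━━━━━━
  ┃██████████         ┃           ┃ SlidingPuzzle    
  ┃Moves: 0  0/2      ┃           ┠──────────────────
  ┃                   ┃           ┃┌────┬────┬────┬──
  ┗━━━━━━━━━━━━━━━━━━━┛    ┏━━━━━━━━━━━━━━━━━━━━━━━┓ 
                           ┃ Minesweeper           ┃─
                           ┠───────────────────────┨1
                           ┃■■■■■■■■■■             ┃─
                           ┃■■■■■■■■■■             ┃ 
                           ┃■■■■■■■■■■             ┃─
                           ┃■■■■■■■■■■             ┃1
                           ┃■■■■■■■■■■             ┃─
                           ┃■■■■■■■■■■             ┃━
                           ┃■■■■■■■■■■             ┃ 
                           ┃■■■■■■■■■■             ┃ 
                           ┃■■■■■■■■■■             ┃ 


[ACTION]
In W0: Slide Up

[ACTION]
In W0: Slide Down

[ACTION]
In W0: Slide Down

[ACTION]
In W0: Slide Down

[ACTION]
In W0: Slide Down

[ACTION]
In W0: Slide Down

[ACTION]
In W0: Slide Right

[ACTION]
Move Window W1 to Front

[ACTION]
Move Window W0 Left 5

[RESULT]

  ┃ Sokoban           ┃                              
  ┠───────────────────┨                              
  ┃██████████         ┃                              
  ┃█      @ █         ┃                              
  ┃█   █    █         ┃                              
  ┃█   █◎█  █         ┃                              
  ┃█  ◎□ █□ █         ┃                              
  ┃█        █         ┃      ┏━━━━━━━━━━━━━━━━━━━━━━━
  ┃██████████         ┃      ┃ SlidingPuzzle         
  ┃Moves: 0  0/2      ┃      ┠───────────────────────
  ┃                   ┃      ┃┌────┬────┬────┬────┐  
  ┗━━━━━━━━━━━━━━━━━━━┛    ┏━━━━━━━━━━━━━━━━━━━━━━━┓ 
                           ┃ Minesweeper           ┃ 
                           ┠───────────────────────┨ 
                           ┃■■■■■■■■■■             ┃ 
                           ┃■■■■■■■■■■             ┃ 
                           ┃■■■■■■■■■■             ┃ 
                           ┃■■■■■■■■■■             ┃ 
                           ┃■■■■■■■■■■             ┃ 
                           ┃■■■■■■■■■■             ┃━
                           ┃■■■■■■■■■■             ┃ 
                           ┃■■■■■■■■■■             ┃ 
                           ┃■■■■■■■■■■             ┃ 


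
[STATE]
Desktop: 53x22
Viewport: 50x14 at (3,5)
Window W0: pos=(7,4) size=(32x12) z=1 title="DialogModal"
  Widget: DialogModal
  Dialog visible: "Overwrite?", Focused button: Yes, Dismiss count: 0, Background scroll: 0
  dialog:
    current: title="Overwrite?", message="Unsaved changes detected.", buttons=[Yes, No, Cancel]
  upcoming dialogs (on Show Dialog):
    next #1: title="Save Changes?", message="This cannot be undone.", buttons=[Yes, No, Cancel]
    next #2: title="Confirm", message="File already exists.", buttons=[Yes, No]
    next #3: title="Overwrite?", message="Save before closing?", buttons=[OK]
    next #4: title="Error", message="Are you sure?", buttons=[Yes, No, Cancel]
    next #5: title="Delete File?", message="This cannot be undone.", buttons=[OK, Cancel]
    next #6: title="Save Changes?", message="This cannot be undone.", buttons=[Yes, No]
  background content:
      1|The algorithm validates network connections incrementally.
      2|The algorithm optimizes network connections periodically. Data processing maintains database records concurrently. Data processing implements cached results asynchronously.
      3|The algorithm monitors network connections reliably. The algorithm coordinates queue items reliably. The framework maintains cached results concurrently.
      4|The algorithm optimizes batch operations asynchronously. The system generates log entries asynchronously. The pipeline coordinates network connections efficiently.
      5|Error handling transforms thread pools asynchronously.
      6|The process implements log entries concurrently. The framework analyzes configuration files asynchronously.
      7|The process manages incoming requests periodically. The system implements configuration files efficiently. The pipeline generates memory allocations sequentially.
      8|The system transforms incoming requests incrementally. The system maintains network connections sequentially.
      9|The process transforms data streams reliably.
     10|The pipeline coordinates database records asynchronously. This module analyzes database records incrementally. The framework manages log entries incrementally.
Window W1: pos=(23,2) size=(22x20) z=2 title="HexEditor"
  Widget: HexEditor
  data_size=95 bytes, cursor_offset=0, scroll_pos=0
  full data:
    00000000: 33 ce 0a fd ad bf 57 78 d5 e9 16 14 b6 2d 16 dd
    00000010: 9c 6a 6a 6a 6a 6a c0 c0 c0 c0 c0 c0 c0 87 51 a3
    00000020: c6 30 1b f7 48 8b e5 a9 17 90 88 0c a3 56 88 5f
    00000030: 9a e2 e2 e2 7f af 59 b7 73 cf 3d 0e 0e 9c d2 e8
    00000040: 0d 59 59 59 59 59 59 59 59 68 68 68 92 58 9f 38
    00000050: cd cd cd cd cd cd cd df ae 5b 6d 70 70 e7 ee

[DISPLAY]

    ┃ DialogModal   ┃00000000  33 ce 0a f┃        
    ┠───────────────┃00000010  9c 6a 6a 6┃        
    ┃The algorithm v┃00000020  c6 30 1b f┃        
    ┃Th┌────────────┃00000030  9a e2 e2 e┃        
    ┃Th│       Overw┃00000040  0d 59 59 5┃        
    ┃Th│Unsaved chan┃00000050  cd cd cd c┃        
    ┃Er│  [Yes]  No ┃                    ┃        
    ┃Th└────────────┃                    ┃        
    ┃The process man┃                    ┃        
    ┃The system tran┃                    ┃        
    ┗━━━━━━━━━━━━━━━┃                    ┃        
                    ┃                    ┃        
                    ┃                    ┃        
                    ┃                    ┃        


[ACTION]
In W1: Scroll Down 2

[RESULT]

    ┃ DialogModal   ┃00000020  c6 30 1b f┃        
    ┠───────────────┃00000030  9a e2 e2 e┃        
    ┃The algorithm v┃00000040  0d 59 59 5┃        
    ┃Th┌────────────┃00000050  cd cd cd c┃        
    ┃Th│       Overw┃                    ┃        
    ┃Th│Unsaved chan┃                    ┃        
    ┃Er│  [Yes]  No ┃                    ┃        
    ┃Th└────────────┃                    ┃        
    ┃The process man┃                    ┃        
    ┃The system tran┃                    ┃        
    ┗━━━━━━━━━━━━━━━┃                    ┃        
                    ┃                    ┃        
                    ┃                    ┃        
                    ┃                    ┃        


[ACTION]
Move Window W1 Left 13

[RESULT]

    ┃ D┃00000020  c6 30 1b f┃      ┃              
    ┠──┃00000030  9a e2 e2 e┃──────┨              
    ┃Th┃00000040  0d 59 59 5┃networ┃              
    ┃Th┃00000050  cd cd cd c┃───┐or┃              
    ┃Th┃                    ┃   │rk┃              
    ┃Th┃                    ┃ted│h ┃              
    ┃Er┃                    ┃   │re┃              
    ┃Th┃                    ┃───┘nt┃              
    ┃Th┃                    ┃ming r┃              
    ┃Th┃                    ┃coming┃              
    ┗━━┃                    ┃━━━━━━┛              
       ┃                    ┃                     
       ┃                    ┃                     
       ┃                    ┃                     


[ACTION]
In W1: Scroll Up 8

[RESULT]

    ┃ D┃00000000  33 ce 0a f┃      ┃              
    ┠──┃00000010  9c 6a 6a 6┃──────┨              
    ┃Th┃00000020  c6 30 1b f┃networ┃              
    ┃Th┃00000030  9a e2 e2 e┃───┐or┃              
    ┃Th┃00000040  0d 59 59 5┃   │rk┃              
    ┃Th┃00000050  cd cd cd c┃ted│h ┃              
    ┃Er┃                    ┃   │re┃              
    ┃Th┃                    ┃───┘nt┃              
    ┃Th┃                    ┃ming r┃              
    ┃Th┃                    ┃coming┃              
    ┗━━┃                    ┃━━━━━━┛              
       ┃                    ┃                     
       ┃                    ┃                     
       ┃                    ┃                     


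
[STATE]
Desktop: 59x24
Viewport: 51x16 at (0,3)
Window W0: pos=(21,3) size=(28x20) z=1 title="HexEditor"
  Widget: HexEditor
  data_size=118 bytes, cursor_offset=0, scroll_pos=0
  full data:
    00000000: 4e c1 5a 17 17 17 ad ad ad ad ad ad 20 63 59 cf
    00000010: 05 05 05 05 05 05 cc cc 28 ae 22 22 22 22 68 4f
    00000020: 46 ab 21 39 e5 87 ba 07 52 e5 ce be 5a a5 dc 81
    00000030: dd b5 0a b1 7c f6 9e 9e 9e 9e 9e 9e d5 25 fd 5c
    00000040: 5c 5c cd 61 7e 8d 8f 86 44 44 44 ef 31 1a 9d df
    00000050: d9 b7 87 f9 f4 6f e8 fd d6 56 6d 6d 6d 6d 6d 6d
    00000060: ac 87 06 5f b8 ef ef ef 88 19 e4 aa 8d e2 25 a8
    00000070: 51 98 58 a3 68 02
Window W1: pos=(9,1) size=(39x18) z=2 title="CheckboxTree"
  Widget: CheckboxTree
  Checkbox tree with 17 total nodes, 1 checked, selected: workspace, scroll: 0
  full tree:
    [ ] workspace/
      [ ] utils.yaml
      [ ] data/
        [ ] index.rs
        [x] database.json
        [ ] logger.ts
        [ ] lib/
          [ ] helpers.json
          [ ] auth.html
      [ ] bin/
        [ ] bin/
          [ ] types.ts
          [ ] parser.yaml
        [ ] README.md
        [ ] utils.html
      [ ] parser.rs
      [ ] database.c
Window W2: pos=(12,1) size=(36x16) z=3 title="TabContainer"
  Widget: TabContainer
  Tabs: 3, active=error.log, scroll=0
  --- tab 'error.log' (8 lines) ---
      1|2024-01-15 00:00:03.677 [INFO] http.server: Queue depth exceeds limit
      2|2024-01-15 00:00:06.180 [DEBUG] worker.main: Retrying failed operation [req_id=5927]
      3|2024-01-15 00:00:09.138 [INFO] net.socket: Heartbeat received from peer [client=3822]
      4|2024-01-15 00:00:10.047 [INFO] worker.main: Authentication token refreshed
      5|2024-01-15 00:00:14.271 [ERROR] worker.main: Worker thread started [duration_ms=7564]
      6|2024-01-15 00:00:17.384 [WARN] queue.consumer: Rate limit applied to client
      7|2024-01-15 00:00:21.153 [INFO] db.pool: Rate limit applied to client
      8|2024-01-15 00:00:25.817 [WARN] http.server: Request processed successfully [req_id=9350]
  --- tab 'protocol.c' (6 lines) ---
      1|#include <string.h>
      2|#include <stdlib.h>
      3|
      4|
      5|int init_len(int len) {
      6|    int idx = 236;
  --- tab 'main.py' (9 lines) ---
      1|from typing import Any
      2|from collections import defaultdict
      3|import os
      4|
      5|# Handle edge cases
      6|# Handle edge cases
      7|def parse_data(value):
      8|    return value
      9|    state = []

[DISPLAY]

         ┠──┠──────────────────────────────────┨┓  
         ┃>[┃[error.log]│ protocol.c │ main.py ┃┃  
         ┃  ┃──────────────────────────────────┃┨  
         ┃  ┃2024-01-15 00:00:03.677 [INFO] htt┃┃  
         ┃  ┃2024-01-15 00:00:06.180 [DEBUG] wo┃┃  
         ┃  ┃2024-01-15 00:00:09.138 [INFO] net┃┃  
         ┃  ┃2024-01-15 00:00:10.047 [INFO] wor┃┃  
         ┃  ┃2024-01-15 00:00:14.271 [ERROR] wo┃┃  
         ┃  ┃2024-01-15 00:00:17.384 [WARN] que┃┃  
         ┃  ┃2024-01-15 00:00:21.153 [INFO] db.┃┃  
         ┃  ┃2024-01-15 00:00:25.817 [WARN] htt┃┃  
         ┃  ┃                                  ┃┃  
         ┃  ┃                                  ┃┃  
         ┃  ┗━━━━━━━━━━━━━━━━━━━━━━━━━━━━━━━━━━┛┃  
         ┃     [ ] README.md                   ┃┃  
         ┗━━━━━━━━━━━━━━━━━━━━━━━━━━━━━━━━━━━━━┛┃  


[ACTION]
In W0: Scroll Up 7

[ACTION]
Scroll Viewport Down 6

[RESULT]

         ┃  ┃2024-01-15 00:00:09.138 [INFO] net┃┃  
         ┃  ┃2024-01-15 00:00:10.047 [INFO] wor┃┃  
         ┃  ┃2024-01-15 00:00:14.271 [ERROR] wo┃┃  
         ┃  ┃2024-01-15 00:00:17.384 [WARN] que┃┃  
         ┃  ┃2024-01-15 00:00:21.153 [INFO] db.┃┃  
         ┃  ┃2024-01-15 00:00:25.817 [WARN] htt┃┃  
         ┃  ┃                                  ┃┃  
         ┃  ┃                                  ┃┃  
         ┃  ┗━━━━━━━━━━━━━━━━━━━━━━━━━━━━━━━━━━┛┃  
         ┃     [ ] README.md                   ┃┃  
         ┗━━━━━━━━━━━━━━━━━━━━━━━━━━━━━━━━━━━━━┛┃  
                     ┃                          ┃  
                     ┃                          ┃  
                     ┃                          ┃  
                     ┗━━━━━━━━━━━━━━━━━━━━━━━━━━┛  
                                                   


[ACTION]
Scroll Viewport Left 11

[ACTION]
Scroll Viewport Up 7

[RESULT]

         ┏━━┏━━━━━━━━━━━━━━━━━━━━━━━━━━━━━━━━━━┓   
         ┃ C┃ TabContainer                     ┃   
         ┠──┠──────────────────────────────────┨┓  
         ┃>[┃[error.log]│ protocol.c │ main.py ┃┃  
         ┃  ┃──────────────────────────────────┃┨  
         ┃  ┃2024-01-15 00:00:03.677 [INFO] htt┃┃  
         ┃  ┃2024-01-15 00:00:06.180 [DEBUG] wo┃┃  
         ┃  ┃2024-01-15 00:00:09.138 [INFO] net┃┃  
         ┃  ┃2024-01-15 00:00:10.047 [INFO] wor┃┃  
         ┃  ┃2024-01-15 00:00:14.271 [ERROR] wo┃┃  
         ┃  ┃2024-01-15 00:00:17.384 [WARN] que┃┃  
         ┃  ┃2024-01-15 00:00:21.153 [INFO] db.┃┃  
         ┃  ┃2024-01-15 00:00:25.817 [WARN] htt┃┃  
         ┃  ┃                                  ┃┃  
         ┃  ┃                                  ┃┃  
         ┃  ┗━━━━━━━━━━━━━━━━━━━━━━━━━━━━━━━━━━┛┃  


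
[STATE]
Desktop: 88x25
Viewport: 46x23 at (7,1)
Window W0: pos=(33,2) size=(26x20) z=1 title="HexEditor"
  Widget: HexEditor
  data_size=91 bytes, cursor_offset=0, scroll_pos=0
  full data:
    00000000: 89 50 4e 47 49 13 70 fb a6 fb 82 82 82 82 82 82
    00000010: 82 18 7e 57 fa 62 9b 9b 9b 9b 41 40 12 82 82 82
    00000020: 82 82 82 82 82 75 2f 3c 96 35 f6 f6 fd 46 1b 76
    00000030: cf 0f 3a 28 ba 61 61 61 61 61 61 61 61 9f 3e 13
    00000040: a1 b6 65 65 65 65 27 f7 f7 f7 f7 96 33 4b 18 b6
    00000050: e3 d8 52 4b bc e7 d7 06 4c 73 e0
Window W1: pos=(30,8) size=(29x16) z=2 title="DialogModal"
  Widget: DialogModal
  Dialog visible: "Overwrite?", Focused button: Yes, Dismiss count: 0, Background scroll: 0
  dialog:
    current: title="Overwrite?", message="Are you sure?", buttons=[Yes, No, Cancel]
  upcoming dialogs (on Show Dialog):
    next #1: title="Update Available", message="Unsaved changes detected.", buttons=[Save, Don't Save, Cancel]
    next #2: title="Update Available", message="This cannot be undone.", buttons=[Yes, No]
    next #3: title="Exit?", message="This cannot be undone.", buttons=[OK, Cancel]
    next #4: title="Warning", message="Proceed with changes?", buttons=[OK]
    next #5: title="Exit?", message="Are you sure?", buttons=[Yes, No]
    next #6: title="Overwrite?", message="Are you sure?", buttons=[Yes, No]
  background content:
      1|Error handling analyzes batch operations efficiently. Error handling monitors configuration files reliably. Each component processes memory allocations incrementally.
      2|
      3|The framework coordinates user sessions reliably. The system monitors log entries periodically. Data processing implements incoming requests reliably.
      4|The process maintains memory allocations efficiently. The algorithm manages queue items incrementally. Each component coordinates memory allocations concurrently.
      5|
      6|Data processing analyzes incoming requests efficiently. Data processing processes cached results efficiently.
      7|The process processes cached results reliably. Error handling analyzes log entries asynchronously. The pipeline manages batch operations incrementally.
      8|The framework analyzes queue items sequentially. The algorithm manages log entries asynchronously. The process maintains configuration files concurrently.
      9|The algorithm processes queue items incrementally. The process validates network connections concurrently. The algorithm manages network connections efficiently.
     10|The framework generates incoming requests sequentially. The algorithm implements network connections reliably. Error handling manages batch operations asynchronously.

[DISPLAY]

                                              
                          ┏━━━━━━━━━━━━━━━━━━━
                          ┃ HexEditor         
                          ┠───────────────────
                          ┃00000000  89 50 4e 
                          ┃00000010  82 18 7e 
                          ┃00000020  82 82 82 
                       ┏━━━━━━━━━━━━━━━━━━━━━━
                       ┃ DialogModal          
                       ┠──────────────────────
                       ┃Error handling analyze
                       ┃                      
                       ┃The framework coordina
                       ┃Th┌───────────────────
                       ┃  │      Overwrite?   
                       ┃Da│    Are you sure?  
                       ┃Th│ [Yes]  No   Cancel
                       ┃Th└───────────────────
                       ┃The algorithm processe
                       ┃The framework generate
                       ┃                      
                       ┃                      
                       ┗━━━━━━━━━━━━━━━━━━━━━━


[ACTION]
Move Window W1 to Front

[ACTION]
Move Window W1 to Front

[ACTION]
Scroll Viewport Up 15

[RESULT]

                                              
                                              
                          ┏━━━━━━━━━━━━━━━━━━━
                          ┃ HexEditor         
                          ┠───────────────────
                          ┃00000000  89 50 4e 
                          ┃00000010  82 18 7e 
                          ┃00000020  82 82 82 
                       ┏━━━━━━━━━━━━━━━━━━━━━━
                       ┃ DialogModal          
                       ┠──────────────────────
                       ┃Error handling analyze
                       ┃                      
                       ┃The framework coordina
                       ┃Th┌───────────────────
                       ┃  │      Overwrite?   
                       ┃Da│    Are you sure?  
                       ┃Th│ [Yes]  No   Cancel
                       ┃Th└───────────────────
                       ┃The algorithm processe
                       ┃The framework generate
                       ┃                      
                       ┃                      


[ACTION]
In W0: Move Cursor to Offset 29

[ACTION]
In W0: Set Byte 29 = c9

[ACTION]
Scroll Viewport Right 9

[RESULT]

                                              
                                              
                 ┏━━━━━━━━━━━━━━━━━━━━━━━━┓   
                 ┃ HexEditor              ┃   
                 ┠────────────────────────┨   
                 ┃00000000  89 50 4e 47 49┃   
                 ┃00000010  82 18 7e 57 fa┃   
                 ┃00000020  82 82 82 82 82┃   
              ┏━━━━━━━━━━━━━━━━━━━━━━━━━━━┓   
              ┃ DialogModal               ┃   
              ┠───────────────────────────┨   
              ┃Error handling analyzes bat┃   
              ┃                           ┃   
              ┃The framework coordinates u┃   
              ┃Th┌─────────────────────┐or┃   
              ┃  │      Overwrite?     │  ┃   
              ┃Da│    Are you sure?    │in┃   
              ┃Th│ [Yes]  No   Cancel  │he┃   
              ┃Th└─────────────────────┘eu┃   
              ┃The algorithm processes que┃   
              ┃The framework generates inc┃   
              ┃                           ┃   
              ┃                           ┃   


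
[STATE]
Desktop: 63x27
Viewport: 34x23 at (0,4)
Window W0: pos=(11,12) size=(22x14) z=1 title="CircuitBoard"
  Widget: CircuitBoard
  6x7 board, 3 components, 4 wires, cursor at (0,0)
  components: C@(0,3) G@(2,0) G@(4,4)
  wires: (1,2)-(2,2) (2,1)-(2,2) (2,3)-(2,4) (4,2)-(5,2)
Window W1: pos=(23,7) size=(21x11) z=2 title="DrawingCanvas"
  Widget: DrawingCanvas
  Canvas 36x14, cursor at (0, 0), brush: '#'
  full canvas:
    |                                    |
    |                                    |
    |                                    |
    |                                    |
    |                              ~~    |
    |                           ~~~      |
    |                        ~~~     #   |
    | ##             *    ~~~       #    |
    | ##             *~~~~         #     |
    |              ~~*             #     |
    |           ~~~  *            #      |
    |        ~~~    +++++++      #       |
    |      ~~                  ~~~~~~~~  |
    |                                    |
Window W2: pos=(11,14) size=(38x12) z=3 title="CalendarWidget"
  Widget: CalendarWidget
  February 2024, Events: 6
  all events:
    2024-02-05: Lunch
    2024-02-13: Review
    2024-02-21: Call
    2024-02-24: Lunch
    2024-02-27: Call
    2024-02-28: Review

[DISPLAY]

                                  
                                  
                                  
                       ┏━━━━━━━━━━
                       ┃ DrawingCa
                       ┠──────────
                       ┃+         
                       ┃          
           ┏━━━━━━━━━━━┃          
           ┃ CircuitBoa┃          
           ┏━━━━━━━━━━━━━━━━━━━━━━
           ┃ CalendarWidget       
           ┠──────────────────────
           ┃           February 20
           ┃Mo Tu We Th Fr Sa Su  
           ┃          1  2  3  4  
           ┃ 5*  6  7  8  9 10 11 
           ┃12 13* 14 15 16 17 18 
           ┃19 20 21* 22 23 24* 25
           ┃26 27* 28* 29         
           ┃                      
           ┗━━━━━━━━━━━━━━━━━━━━━━
                                  


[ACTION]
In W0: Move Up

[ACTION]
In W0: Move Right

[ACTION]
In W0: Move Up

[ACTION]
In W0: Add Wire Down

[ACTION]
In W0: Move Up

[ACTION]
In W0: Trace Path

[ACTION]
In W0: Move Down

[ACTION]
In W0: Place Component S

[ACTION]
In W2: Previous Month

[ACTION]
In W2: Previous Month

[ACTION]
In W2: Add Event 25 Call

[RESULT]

                                  
                                  
                                  
                       ┏━━━━━━━━━━
                       ┃ DrawingCa
                       ┠──────────
                       ┃+         
                       ┃          
           ┏━━━━━━━━━━━┃          
           ┃ CircuitBoa┃          
           ┏━━━━━━━━━━━━━━━━━━━━━━
           ┃ CalendarWidget       
           ┠──────────────────────
           ┃           December 20
           ┃Mo Tu We Th Fr Sa Su  
           ┃             1  2  3  
           ┃ 4  5  6  7  8  9 10  
           ┃11 12 13 14 15 16 17  
           ┃18 19 20 21 22 23 24  
           ┃25* 26 27 28 29 30 31 
           ┃                      
           ┗━━━━━━━━━━━━━━━━━━━━━━
                                  


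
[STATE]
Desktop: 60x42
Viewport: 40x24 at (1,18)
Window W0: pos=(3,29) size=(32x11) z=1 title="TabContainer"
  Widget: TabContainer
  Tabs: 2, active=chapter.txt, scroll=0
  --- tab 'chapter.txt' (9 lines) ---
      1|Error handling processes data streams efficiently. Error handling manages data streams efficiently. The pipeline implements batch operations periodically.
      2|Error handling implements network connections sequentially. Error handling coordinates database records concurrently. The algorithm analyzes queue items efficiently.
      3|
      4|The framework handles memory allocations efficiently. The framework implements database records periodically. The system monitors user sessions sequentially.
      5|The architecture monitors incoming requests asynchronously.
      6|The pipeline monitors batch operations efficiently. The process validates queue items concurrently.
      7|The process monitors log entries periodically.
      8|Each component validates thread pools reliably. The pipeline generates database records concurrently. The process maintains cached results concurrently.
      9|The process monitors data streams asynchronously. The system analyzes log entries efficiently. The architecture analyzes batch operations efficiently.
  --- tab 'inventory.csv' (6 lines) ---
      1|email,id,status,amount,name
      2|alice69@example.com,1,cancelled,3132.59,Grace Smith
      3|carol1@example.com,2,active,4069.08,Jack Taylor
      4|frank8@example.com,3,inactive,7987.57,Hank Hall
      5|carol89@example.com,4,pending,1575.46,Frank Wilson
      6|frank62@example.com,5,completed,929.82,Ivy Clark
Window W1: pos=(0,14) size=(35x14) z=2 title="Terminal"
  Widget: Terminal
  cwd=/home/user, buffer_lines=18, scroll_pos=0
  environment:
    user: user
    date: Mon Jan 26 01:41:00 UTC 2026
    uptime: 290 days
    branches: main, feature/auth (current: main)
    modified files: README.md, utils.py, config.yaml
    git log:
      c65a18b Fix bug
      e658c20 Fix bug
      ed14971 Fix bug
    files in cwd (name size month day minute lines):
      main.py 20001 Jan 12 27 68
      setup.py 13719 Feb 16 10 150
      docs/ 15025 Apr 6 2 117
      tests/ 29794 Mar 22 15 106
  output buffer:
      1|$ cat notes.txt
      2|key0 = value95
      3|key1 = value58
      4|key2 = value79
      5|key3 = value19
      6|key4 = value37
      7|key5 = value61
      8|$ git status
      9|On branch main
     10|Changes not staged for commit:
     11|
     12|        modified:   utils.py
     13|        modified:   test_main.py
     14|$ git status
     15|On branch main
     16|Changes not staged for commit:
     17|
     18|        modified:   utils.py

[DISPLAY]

key0 = value95                   ┃      
key1 = value58                   ┃      
key2 = value79                   ┃      
key3 = value19                   ┃      
key4 = value37                   ┃      
key5 = value61                   ┃      
$ git status                     ┃      
On branch main                   ┃      
Changes not staged for commit:   ┃      
━━━━━━━━━━━━━━━━━━━━━━━━━━━━━━━━━┛      
                                        
  ┏━━━━━━━━━━━━━━━━━━━━━━━━━━━━━━┓      
  ┃ TabContainer                 ┃      
  ┠──────────────────────────────┨      
  ┃[chapter.txt]│ inventory.csv  ┃      
  ┃──────────────────────────────┃      
  ┃Error handling processes data ┃      
  ┃Error handling implements netw┃      
  ┃                              ┃      
  ┃The framework handles memory a┃      
  ┃The architecture monitors inco┃      
  ┗━━━━━━━━━━━━━━━━━━━━━━━━━━━━━━┛      
                                        
                                        


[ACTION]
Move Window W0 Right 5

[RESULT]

key0 = value95                   ┃      
key1 = value58                   ┃      
key2 = value79                   ┃      
key3 = value19                   ┃      
key4 = value37                   ┃      
key5 = value61                   ┃      
$ git status                     ┃      
On branch main                   ┃      
Changes not staged for commit:   ┃      
━━━━━━━━━━━━━━━━━━━━━━━━━━━━━━━━━┛      
                                        
       ┏━━━━━━━━━━━━━━━━━━━━━━━━━━━━━━┓ 
       ┃ TabContainer                 ┃ 
       ┠──────────────────────────────┨ 
       ┃[chapter.txt]│ inventory.csv  ┃ 
       ┃──────────────────────────────┃ 
       ┃Error handling processes data ┃ 
       ┃Error handling implements netw┃ 
       ┃                              ┃ 
       ┃The framework handles memory a┃ 
       ┃The architecture monitors inco┃ 
       ┗━━━━━━━━━━━━━━━━━━━━━━━━━━━━━━┛ 
                                        
                                        


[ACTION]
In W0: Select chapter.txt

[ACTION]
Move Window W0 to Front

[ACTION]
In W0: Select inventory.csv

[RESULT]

key0 = value95                   ┃      
key1 = value58                   ┃      
key2 = value79                   ┃      
key3 = value19                   ┃      
key4 = value37                   ┃      
key5 = value61                   ┃      
$ git status                     ┃      
On branch main                   ┃      
Changes not staged for commit:   ┃      
━━━━━━━━━━━━━━━━━━━━━━━━━━━━━━━━━┛      
                                        
       ┏━━━━━━━━━━━━━━━━━━━━━━━━━━━━━━┓ 
       ┃ TabContainer                 ┃ 
       ┠──────────────────────────────┨ 
       ┃ chapter.txt │[inventory.csv] ┃ 
       ┃──────────────────────────────┃ 
       ┃email,id,status,amount,name   ┃ 
       ┃alice69@example.com,1,cancelle┃ 
       ┃carol1@example.com,2,active,40┃ 
       ┃frank8@example.com,3,inactive,┃ 
       ┃carol89@example.com,4,pending,┃ 
       ┗━━━━━━━━━━━━━━━━━━━━━━━━━━━━━━┛ 
                                        
                                        
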